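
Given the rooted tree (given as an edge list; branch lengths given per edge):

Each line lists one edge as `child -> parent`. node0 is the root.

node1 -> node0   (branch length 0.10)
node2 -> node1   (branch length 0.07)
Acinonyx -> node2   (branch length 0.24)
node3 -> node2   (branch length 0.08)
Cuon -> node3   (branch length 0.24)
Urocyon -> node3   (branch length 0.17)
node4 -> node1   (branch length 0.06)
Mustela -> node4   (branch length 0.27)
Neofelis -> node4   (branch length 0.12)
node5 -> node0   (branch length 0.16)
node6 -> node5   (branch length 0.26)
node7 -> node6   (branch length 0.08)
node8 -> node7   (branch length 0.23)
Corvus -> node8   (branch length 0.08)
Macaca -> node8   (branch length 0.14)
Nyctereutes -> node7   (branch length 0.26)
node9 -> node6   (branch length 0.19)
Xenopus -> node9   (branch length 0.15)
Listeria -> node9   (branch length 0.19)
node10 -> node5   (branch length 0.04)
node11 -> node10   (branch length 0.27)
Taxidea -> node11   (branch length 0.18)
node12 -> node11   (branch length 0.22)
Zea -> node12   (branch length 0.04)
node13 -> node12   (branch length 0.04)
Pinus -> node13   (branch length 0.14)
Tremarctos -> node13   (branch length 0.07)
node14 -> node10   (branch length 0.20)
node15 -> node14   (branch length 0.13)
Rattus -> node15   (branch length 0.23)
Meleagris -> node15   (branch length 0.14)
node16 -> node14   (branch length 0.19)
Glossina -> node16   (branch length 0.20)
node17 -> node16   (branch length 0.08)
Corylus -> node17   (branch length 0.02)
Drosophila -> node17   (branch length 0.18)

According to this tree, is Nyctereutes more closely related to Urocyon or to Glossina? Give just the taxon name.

The MRCA of Nyctereutes and Glossina subtends ((((Corvus,Macaca),Nyctereutes),(Xenopus,Listeria)),((Taxidea,(Zea,(Pinus,Tremarctos))),((Rattus,Meleagris),(Glossina,(Corylus,Drosophila))))) (14 taxa).
The MRCA of Nyctereutes and Urocyon is the root, subtending the entire tree (19 taxa).
The first is nested inside the second, so Nyctereutes shares a more recent common ancestor with Glossina.

Glossina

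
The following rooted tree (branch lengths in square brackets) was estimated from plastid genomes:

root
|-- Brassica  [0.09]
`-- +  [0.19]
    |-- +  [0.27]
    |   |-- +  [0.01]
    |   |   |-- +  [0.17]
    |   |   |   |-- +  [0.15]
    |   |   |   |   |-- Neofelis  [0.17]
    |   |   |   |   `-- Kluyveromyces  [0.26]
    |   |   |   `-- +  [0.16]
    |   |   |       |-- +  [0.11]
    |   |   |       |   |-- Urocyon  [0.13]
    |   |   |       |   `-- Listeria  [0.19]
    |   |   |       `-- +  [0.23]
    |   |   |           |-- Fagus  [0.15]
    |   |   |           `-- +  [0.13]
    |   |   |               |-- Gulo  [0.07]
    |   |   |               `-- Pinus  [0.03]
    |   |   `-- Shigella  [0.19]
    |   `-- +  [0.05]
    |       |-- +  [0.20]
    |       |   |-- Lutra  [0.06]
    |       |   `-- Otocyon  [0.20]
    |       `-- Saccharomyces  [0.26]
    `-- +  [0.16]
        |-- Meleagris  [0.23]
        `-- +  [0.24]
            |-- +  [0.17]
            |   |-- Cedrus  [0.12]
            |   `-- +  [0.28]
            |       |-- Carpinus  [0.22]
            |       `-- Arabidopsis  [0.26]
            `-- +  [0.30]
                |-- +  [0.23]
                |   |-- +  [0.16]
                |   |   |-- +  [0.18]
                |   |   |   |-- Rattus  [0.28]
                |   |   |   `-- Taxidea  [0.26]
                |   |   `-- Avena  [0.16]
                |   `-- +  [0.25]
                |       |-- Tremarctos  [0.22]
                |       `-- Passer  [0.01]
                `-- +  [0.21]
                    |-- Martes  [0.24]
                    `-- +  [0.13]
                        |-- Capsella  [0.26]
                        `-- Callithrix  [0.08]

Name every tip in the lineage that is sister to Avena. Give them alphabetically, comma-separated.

Rattus, Taxidea

Avena attaches to the tree at the node subtending ((Rattus,Taxidea),Avena).
The other lineage descending from that same node — the sister group — is (Rattus,Taxidea); its 2 tips in alphabetical order are the answer.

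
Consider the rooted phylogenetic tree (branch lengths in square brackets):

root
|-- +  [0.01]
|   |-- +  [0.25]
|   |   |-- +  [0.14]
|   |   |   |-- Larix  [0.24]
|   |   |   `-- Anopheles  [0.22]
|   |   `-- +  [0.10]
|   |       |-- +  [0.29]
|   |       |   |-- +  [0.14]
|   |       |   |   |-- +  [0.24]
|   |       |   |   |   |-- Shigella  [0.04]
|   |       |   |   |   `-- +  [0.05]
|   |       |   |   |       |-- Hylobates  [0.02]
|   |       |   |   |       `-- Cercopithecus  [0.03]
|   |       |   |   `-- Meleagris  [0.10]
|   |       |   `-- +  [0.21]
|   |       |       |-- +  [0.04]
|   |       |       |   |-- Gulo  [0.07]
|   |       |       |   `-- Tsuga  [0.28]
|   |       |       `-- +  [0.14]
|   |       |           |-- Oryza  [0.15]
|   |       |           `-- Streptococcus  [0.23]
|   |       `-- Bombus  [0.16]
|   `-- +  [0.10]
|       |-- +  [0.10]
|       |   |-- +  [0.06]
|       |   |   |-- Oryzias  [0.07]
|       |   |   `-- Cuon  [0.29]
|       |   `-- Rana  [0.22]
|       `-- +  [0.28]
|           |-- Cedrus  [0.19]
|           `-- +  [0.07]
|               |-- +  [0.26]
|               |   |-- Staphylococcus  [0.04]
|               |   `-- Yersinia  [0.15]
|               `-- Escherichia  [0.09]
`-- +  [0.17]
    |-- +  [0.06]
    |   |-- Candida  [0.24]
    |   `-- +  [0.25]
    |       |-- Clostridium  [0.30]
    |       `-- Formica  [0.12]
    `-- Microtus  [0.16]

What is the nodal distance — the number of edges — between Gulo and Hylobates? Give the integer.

7

The MRCA of Gulo and Hylobates is the node subtending (((Shigella,(Hylobates,Cercopithecus)),Meleagris),((Gulo,Tsuga),(Oryza,Streptococcus))).
From Gulo up to that node: 3 branches. From Hylobates up to the same node: 4 branches. Total: 3 + 4 = 7.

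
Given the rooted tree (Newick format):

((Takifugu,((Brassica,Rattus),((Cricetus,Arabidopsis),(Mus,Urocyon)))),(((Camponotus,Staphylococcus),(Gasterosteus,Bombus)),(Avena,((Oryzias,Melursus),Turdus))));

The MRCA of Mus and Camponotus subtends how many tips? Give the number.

15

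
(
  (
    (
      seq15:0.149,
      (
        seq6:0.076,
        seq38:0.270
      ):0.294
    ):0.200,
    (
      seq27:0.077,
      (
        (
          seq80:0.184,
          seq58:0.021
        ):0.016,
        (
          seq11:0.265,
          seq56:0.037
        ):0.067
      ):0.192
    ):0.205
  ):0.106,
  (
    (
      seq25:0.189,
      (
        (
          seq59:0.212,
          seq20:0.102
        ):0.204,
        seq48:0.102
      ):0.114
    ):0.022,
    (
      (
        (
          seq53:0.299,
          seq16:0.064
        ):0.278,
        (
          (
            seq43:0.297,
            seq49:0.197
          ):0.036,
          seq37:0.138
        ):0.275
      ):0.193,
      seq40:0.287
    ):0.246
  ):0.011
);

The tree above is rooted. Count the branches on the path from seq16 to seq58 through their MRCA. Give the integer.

10

The MRCA of seq16 and seq58 is the root of the tree.
From seq16 up to that node: 5 branches. From seq58 up to the same node: 5 branches. Total: 5 + 5 = 10.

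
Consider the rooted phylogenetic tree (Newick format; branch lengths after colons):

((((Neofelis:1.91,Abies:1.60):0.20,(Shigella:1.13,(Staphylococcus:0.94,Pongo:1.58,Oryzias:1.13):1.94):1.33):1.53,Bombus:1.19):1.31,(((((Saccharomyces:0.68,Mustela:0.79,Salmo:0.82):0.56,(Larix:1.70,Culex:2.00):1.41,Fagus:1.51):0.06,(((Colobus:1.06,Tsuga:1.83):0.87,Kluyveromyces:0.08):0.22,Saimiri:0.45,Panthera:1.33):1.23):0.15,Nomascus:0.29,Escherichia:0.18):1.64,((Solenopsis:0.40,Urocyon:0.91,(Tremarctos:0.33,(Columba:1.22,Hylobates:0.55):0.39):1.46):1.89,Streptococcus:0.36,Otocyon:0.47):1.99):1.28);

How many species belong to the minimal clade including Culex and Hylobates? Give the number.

20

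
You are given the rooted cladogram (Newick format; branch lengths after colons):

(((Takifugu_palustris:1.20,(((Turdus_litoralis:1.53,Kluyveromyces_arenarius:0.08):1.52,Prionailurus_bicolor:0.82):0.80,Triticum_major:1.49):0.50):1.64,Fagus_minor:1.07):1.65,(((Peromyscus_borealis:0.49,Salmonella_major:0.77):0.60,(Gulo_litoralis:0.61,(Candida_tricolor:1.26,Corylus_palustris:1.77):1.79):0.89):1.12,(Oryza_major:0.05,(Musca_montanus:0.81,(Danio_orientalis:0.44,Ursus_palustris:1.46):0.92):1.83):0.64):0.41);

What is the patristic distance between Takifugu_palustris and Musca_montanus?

8.18

The path runs Takifugu_palustris → … → MRCA → … → Musca_montanus; the MRCA is the root of the tree.
Branch lengths along that path: 1.20 + 1.64 + 1.65 + 0.41 + 0.64 + 1.83 + 0.81 = 8.18.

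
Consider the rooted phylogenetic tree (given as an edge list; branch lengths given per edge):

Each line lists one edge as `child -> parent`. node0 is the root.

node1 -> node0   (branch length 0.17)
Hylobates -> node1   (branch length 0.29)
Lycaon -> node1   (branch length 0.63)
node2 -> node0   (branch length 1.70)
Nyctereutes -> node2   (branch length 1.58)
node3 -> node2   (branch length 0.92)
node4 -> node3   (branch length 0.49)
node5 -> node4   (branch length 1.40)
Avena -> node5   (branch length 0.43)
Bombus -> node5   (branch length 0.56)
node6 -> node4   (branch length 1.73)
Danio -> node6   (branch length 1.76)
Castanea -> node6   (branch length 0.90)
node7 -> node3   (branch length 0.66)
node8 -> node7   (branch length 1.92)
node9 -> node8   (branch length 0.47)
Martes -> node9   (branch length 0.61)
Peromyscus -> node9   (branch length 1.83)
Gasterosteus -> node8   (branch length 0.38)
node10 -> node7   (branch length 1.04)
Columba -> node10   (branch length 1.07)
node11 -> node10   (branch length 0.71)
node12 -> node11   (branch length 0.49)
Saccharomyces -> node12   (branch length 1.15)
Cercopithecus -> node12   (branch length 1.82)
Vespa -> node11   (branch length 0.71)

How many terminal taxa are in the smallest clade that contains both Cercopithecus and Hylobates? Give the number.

The MRCA of Cercopithecus and Hylobates is the root, so the clade is the entire tree.
That clade contains 14 terminal taxa: Avena, Bombus, Castanea, Cercopithecus, Columba, Danio, Gasterosteus, Hylobates, Lycaon, Martes, Nyctereutes, Peromyscus, Saccharomyces, Vespa.

14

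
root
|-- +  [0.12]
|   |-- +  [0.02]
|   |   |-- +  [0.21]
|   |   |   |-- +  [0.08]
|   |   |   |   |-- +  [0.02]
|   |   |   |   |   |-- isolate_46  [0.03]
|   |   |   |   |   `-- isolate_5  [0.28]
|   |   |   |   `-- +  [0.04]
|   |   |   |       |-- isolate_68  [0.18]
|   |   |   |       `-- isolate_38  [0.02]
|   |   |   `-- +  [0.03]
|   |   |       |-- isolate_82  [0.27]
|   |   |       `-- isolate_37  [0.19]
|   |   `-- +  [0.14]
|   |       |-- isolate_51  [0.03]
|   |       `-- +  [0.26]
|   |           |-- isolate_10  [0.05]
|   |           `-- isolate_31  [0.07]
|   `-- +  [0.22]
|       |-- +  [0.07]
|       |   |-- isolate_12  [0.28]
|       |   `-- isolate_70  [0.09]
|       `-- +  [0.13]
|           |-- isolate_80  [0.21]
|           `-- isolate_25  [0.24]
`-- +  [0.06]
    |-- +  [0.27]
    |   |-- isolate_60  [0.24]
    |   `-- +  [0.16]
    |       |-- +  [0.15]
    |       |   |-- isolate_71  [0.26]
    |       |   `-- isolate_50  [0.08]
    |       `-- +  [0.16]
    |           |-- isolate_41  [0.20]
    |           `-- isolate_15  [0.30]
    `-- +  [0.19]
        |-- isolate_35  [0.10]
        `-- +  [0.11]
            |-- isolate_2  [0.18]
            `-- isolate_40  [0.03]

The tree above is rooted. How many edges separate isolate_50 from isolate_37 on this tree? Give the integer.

10

The MRCA of isolate_50 and isolate_37 is the root of the tree.
From isolate_50 up to that node: 5 branches. From isolate_37 up to the same node: 5 branches. Total: 5 + 5 = 10.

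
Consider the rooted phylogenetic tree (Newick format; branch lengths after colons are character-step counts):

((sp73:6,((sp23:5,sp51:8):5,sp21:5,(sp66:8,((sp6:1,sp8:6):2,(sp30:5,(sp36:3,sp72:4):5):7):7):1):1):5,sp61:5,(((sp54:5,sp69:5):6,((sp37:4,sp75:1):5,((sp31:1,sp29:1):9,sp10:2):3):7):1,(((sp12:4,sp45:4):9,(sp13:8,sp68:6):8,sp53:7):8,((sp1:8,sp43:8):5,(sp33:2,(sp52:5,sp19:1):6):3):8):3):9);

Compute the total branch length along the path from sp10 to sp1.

37

The path runs sp10 → … → MRCA → … → sp1; the MRCA is the node subtending (((sp54,sp69),((sp37,sp75),((sp31,sp29),sp10))),(((sp12,sp45),(sp13,sp68),sp53),((sp1,sp43),(sp33,(sp52,sp19))))).
Branch lengths along that path: 2 + 3 + 7 + 1 + 3 + 8 + 5 + 8 = 37.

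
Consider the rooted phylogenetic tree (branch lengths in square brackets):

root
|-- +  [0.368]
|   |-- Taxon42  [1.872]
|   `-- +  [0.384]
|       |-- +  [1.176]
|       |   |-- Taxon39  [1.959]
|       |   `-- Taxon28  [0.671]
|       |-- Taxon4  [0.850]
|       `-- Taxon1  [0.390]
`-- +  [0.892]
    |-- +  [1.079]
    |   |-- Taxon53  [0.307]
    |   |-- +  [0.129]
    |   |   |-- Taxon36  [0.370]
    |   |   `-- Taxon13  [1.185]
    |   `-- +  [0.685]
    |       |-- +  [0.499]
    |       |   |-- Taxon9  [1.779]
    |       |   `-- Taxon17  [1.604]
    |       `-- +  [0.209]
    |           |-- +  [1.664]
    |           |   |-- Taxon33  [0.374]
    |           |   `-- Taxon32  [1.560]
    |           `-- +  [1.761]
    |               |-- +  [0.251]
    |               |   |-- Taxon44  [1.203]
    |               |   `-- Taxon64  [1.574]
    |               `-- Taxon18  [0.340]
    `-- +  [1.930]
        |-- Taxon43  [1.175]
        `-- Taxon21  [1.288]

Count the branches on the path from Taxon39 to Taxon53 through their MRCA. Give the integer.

7

The MRCA of Taxon39 and Taxon53 is the root of the tree.
From Taxon39 up to that node: 4 branches. From Taxon53 up to the same node: 3 branches. Total: 4 + 3 = 7.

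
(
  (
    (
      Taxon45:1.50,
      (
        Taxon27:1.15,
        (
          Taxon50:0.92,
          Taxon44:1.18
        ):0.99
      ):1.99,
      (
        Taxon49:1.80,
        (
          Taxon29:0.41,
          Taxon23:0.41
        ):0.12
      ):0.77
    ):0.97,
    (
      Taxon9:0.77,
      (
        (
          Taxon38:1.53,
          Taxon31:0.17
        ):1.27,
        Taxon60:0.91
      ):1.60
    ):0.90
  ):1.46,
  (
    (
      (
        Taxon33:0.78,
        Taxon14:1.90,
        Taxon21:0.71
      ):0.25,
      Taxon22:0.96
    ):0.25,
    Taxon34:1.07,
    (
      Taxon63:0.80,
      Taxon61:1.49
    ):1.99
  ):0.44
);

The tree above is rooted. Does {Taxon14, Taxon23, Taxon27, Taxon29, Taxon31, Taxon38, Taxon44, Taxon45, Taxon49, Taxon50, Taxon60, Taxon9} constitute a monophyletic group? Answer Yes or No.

The MRCA of the listed taxa is the root, so the smallest clade containing them is the whole tree.
That clade also contains Taxon21, Taxon22, Taxon33, Taxon34, Taxon61, Taxon63, which are not in the proposed group, so the group is not monophyletic.

No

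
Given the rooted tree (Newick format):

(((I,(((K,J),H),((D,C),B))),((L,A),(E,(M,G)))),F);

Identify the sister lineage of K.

J

K attaches to the tree at the node subtending (K,J).
The other lineage descending from that same node — the sister group — is the single tip J.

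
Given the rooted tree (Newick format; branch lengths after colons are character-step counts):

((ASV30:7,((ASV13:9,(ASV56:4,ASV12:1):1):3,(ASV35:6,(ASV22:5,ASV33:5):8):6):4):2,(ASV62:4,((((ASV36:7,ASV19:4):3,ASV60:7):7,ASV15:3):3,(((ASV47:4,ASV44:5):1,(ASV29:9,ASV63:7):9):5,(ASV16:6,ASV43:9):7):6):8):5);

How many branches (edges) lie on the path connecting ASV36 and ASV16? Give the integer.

7

The MRCA of ASV36 and ASV16 is the node subtending ((((ASV36,ASV19),ASV60),ASV15),(((ASV47,ASV44),(ASV29,ASV63)),(ASV16,ASV43))).
From ASV36 up to that node: 4 branches. From ASV16 up to the same node: 3 branches. Total: 4 + 3 = 7.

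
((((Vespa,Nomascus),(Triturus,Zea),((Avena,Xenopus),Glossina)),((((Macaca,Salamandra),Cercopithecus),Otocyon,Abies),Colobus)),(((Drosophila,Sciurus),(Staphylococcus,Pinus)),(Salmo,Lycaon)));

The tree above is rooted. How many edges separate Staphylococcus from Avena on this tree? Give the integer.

9

The MRCA of Staphylococcus and Avena is the root of the tree.
From Staphylococcus up to that node: 4 branches. From Avena up to the same node: 5 branches. Total: 4 + 5 = 9.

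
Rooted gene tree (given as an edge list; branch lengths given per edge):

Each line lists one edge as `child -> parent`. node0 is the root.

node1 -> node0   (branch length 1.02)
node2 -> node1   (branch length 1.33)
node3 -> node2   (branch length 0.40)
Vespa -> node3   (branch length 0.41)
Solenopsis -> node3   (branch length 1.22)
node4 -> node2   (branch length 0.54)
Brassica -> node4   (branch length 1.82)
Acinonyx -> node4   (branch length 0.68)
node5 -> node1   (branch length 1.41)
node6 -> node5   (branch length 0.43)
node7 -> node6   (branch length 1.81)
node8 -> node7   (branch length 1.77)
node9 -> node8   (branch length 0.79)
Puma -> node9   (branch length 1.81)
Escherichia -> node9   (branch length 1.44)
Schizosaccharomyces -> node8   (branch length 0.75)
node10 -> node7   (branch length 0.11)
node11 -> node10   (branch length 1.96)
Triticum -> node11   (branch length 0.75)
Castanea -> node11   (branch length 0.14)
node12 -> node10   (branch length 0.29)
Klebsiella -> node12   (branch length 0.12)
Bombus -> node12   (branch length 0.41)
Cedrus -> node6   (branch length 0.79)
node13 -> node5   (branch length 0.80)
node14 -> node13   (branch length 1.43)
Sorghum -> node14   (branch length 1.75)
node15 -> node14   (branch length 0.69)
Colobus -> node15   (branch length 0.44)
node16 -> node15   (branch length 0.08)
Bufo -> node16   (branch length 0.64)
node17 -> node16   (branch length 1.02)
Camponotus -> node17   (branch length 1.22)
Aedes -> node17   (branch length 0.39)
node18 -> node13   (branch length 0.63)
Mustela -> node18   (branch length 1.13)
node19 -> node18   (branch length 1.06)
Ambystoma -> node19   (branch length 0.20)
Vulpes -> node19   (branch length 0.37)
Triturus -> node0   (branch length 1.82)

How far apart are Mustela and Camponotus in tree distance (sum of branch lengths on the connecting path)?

6.20

The path runs Mustela → … → MRCA → … → Camponotus; the MRCA is the node subtending ((Sorghum,(Colobus,(Bufo,(Camponotus,Aedes)))),(Mustela,(Ambystoma,Vulpes))).
Branch lengths along that path: 1.13 + 0.63 + 1.43 + 0.69 + 0.08 + 1.02 + 1.22 = 6.20.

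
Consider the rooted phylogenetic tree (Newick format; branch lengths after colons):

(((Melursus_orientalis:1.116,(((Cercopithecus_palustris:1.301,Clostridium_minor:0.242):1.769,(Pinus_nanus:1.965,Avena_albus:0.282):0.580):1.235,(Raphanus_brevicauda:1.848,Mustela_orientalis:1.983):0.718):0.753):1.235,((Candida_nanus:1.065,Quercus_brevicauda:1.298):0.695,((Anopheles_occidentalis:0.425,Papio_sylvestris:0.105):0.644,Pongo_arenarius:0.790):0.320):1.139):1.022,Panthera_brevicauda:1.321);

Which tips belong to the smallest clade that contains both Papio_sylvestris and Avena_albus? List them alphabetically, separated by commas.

Anopheles_occidentalis, Avena_albus, Candida_nanus, Cercopithecus_palustris, Clostridium_minor, Melursus_orientalis, Mustela_orientalis, Papio_sylvestris, Pinus_nanus, Pongo_arenarius, Quercus_brevicauda, Raphanus_brevicauda

Tracing Papio_sylvestris: it sits inside (Anopheles_occidentalis,Papio_sylvestris).
Tracing Avena_albus: it sits inside (Pinus_nanus,Avena_albus).
The smallest clade enclosing both is ((Melursus_orientalis,(((Cercopithecus_palustris,Clostridium_minor),(Pinus_nanus,Avena_albus)),(Raphanus_brevicauda,Mustela_orientalis))),((Candida_nanus,Quercus_brevicauda),((Anopheles_occidentalis,Papio_sylvestris),Pongo_arenarius))); the answer is its 12 terminal taxa in alphabetical order.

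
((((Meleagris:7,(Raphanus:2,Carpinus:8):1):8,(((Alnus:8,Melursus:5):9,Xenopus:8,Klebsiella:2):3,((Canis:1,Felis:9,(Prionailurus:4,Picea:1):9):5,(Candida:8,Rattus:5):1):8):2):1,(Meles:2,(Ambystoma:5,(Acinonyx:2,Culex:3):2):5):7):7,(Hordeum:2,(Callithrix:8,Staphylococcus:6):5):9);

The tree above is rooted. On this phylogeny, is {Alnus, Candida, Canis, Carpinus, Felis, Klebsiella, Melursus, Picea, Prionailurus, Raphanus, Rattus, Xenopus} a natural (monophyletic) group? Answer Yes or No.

The MRCA of the listed taxa subtends ((Meleagris,(Raphanus,Carpinus)),(((Alnus,Melursus),Xenopus,Klebsiella),((Canis,Felis,(Prionailurus,Picea)),(Candida,Rattus)))).
That clade also contains Meleagris, which is not in the proposed group, so the group is not monophyletic.

No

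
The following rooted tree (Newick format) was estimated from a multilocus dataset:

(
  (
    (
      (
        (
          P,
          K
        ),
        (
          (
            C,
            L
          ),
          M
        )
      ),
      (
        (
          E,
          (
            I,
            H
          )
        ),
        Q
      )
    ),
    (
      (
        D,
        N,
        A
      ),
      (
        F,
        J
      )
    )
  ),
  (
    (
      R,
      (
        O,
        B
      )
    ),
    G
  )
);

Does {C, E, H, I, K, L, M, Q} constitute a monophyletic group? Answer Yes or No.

No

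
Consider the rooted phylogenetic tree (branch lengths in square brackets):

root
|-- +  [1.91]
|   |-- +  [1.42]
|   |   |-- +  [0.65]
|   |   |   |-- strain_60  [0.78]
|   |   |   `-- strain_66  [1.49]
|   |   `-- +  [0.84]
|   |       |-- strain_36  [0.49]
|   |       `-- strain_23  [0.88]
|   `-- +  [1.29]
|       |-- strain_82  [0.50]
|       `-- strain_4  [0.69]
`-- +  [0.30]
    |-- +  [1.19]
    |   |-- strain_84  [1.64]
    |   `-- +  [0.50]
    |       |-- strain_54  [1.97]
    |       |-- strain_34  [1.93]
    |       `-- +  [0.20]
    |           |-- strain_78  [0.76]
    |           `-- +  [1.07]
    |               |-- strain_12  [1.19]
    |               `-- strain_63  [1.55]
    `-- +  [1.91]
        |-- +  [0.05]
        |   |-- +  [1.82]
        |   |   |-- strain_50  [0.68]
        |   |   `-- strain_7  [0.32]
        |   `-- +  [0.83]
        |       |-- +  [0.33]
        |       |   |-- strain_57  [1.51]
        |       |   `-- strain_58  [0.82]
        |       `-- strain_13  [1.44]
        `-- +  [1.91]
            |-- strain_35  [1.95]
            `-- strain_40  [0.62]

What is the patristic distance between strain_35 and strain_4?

9.96

The path runs strain_35 → … → MRCA → … → strain_4; the MRCA is the root of the tree.
Branch lengths along that path: 1.95 + 1.91 + 1.91 + 0.30 + 1.91 + 1.29 + 0.69 = 9.96.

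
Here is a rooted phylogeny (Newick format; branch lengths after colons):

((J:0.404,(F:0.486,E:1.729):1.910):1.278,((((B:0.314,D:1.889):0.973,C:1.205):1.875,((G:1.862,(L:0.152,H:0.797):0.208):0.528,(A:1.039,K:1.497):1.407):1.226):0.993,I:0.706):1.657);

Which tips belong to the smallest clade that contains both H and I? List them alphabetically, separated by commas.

A, B, C, D, G, H, I, K, L

Tracing H: it sits inside (L,H).
Tracing I: it sits inside ((((B,D),C),((G,(L,H)),(A,K))),I).
The smallest clade enclosing both is ((((B,D),C),((G,(L,H)),(A,K))),I); the answer is its 9 terminal taxa in alphabetical order.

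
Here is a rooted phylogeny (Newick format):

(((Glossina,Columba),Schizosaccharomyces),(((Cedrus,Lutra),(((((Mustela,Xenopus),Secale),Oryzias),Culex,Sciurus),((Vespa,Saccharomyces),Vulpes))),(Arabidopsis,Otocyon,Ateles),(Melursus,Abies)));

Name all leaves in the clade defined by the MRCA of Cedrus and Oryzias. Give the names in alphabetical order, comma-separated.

Cedrus, Culex, Lutra, Mustela, Oryzias, Saccharomyces, Sciurus, Secale, Vespa, Vulpes, Xenopus

Tracing Cedrus: it sits inside (Cedrus,Lutra).
Tracing Oryzias: it sits inside (((Mustela,Xenopus),Secale),Oryzias).
The smallest clade enclosing both is ((Cedrus,Lutra),(((((Mustela,Xenopus),Secale),Oryzias),Culex,Sciurus),((Vespa,Saccharomyces),Vulpes))); the answer is its 11 terminal taxa in alphabetical order.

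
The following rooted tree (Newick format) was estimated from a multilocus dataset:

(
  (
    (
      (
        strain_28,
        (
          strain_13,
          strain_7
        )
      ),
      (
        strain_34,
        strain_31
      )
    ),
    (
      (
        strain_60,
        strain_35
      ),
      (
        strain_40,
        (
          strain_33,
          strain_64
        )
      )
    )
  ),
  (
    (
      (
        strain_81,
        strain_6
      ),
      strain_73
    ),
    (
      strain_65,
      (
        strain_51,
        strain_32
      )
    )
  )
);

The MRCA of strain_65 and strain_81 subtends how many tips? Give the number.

6

The MRCA of strain_65 and strain_81 is the node subtending (((strain_81,strain_6),strain_73),(strain_65,(strain_51,strain_32))).
That clade contains 6 terminal taxa: strain_32, strain_51, strain_6, strain_65, strain_73, strain_81.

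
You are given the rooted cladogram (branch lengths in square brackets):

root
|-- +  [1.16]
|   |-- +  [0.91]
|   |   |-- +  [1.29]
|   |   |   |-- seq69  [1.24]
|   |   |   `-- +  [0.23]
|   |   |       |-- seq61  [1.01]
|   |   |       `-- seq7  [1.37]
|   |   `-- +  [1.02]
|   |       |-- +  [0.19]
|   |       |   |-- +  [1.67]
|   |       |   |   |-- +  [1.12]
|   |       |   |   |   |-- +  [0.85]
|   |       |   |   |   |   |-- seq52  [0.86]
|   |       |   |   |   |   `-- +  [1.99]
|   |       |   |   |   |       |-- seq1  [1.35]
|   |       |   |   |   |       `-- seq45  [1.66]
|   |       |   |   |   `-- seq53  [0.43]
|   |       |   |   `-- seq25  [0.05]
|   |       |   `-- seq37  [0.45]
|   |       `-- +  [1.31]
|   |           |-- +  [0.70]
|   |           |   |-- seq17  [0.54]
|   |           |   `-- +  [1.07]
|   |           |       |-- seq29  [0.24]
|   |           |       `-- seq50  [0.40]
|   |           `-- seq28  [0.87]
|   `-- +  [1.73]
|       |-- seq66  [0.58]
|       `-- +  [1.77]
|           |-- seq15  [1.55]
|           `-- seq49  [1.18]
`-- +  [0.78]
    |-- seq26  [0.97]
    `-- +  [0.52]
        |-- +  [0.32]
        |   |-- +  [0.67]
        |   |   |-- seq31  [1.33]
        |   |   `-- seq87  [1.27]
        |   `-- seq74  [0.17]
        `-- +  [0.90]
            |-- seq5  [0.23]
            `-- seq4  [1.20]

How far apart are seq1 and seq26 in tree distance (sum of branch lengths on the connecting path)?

The path runs seq1 → … → MRCA → … → seq26; the MRCA is the root of the tree.
Branch lengths along that path: 1.35 + 1.99 + 0.85 + 1.12 + 1.67 + 0.19 + 1.02 + 0.91 + 1.16 + 0.78 + 0.97 = 12.01.

12.01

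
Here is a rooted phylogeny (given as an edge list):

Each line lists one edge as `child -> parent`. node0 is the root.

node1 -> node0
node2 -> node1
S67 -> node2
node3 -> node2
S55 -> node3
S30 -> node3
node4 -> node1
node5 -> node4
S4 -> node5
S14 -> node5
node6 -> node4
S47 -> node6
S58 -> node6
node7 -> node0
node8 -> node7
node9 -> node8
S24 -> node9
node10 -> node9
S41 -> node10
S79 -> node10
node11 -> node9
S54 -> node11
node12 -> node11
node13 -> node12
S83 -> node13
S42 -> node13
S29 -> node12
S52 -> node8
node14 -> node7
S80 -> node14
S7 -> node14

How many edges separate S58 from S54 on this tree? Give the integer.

9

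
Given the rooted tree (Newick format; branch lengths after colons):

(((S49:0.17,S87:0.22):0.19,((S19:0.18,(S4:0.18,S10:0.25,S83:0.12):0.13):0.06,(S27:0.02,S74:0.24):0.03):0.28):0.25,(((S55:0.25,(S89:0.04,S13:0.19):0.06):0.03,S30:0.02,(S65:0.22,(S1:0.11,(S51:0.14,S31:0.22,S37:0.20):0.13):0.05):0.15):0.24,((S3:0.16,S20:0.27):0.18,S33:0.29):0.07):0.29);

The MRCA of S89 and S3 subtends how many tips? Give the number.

12

The MRCA of S89 and S3 is the node subtending (((S55,(S89,S13)),S30,(S65,(S1,(S51,S31,S37)))),((S3,S20),S33)).
That clade contains 12 terminal taxa: S1, S13, S20, S3, S30, S31, S33, S37, S51, S55, S65, S89.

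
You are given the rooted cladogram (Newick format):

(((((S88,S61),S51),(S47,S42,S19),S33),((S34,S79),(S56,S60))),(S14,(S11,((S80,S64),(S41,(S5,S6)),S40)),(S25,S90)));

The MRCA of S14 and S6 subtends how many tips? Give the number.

The MRCA of S14 and S6 is the node subtending (S14,(S11,((S80,S64),(S41,(S5,S6)),S40)),(S25,S90)).
That clade contains 10 terminal taxa: S11, S14, S25, S40, S41, S5, S6, S64, S80, S90.

10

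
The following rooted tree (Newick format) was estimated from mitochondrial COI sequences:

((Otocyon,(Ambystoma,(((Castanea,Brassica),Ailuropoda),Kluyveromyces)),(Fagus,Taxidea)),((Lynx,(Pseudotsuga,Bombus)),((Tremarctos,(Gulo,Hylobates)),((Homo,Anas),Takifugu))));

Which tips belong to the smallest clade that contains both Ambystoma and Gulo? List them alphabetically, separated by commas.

Ailuropoda, Ambystoma, Anas, Bombus, Brassica, Castanea, Fagus, Gulo, Homo, Hylobates, Kluyveromyces, Lynx, Otocyon, Pseudotsuga, Takifugu, Taxidea, Tremarctos

Tracing Ambystoma: it sits inside (Ambystoma,(((Castanea,Brassica),Ailuropoda),Kluyveromyces)).
Tracing Gulo: it sits inside (Gulo,Hylobates).
The smallest clade enclosing both is the whole tree (their MRCA is the root), so the answer is all 17 tips in alphabetical order.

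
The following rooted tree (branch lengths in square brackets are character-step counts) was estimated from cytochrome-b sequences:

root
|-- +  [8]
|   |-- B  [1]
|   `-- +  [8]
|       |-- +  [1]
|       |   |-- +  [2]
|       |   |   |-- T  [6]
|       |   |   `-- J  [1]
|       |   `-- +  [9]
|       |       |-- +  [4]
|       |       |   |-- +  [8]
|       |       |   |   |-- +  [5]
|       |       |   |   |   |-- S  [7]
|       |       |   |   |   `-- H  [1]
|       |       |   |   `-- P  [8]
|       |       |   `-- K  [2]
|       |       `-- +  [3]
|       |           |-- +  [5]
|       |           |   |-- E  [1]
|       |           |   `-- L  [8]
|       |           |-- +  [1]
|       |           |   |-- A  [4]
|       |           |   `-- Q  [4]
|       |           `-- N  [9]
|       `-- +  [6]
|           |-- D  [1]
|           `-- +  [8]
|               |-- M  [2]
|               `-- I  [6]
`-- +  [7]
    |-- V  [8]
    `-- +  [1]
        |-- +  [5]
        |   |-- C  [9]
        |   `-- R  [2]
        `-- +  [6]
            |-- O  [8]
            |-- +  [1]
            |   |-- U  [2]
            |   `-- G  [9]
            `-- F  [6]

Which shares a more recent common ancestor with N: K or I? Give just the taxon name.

K

The MRCA of N and K subtends ((((S,H),P),K),((E,L),(A,Q),N)) (9 taxa).
The MRCA of N and I subtends (((T,J),((((S,H),P),K),((E,L),(A,Q),N))),(D,(M,I))) (14 taxa).
The first is nested inside the second, so N shares a more recent common ancestor with K.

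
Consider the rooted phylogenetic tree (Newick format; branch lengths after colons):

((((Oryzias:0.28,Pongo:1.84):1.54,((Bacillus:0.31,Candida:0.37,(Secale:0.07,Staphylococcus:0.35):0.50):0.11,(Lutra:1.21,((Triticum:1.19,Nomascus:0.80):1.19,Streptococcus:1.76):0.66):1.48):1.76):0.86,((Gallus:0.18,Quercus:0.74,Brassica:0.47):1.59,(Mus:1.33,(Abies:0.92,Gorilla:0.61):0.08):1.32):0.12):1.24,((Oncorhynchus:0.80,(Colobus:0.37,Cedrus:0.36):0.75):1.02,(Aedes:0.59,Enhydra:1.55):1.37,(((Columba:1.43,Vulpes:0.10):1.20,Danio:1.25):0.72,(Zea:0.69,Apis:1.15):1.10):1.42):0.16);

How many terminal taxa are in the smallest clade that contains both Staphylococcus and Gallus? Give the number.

16

The MRCA of Staphylococcus and Gallus is the node subtending (((Oryzias,Pongo),((Bacillus,Candida,(Secale,Staphylococcus)),(Lutra,((Triticum,Nomascus),Streptococcus)))),((Gallus,Quercus,Brassica),(Mus,(Abies,Gorilla)))).
That clade contains 16 terminal taxa: Abies, Bacillus, Brassica, Candida, Gallus, Gorilla, Lutra, Mus, Nomascus, Oryzias, Pongo, Quercus, Secale, Staphylococcus, Streptococcus, Triticum.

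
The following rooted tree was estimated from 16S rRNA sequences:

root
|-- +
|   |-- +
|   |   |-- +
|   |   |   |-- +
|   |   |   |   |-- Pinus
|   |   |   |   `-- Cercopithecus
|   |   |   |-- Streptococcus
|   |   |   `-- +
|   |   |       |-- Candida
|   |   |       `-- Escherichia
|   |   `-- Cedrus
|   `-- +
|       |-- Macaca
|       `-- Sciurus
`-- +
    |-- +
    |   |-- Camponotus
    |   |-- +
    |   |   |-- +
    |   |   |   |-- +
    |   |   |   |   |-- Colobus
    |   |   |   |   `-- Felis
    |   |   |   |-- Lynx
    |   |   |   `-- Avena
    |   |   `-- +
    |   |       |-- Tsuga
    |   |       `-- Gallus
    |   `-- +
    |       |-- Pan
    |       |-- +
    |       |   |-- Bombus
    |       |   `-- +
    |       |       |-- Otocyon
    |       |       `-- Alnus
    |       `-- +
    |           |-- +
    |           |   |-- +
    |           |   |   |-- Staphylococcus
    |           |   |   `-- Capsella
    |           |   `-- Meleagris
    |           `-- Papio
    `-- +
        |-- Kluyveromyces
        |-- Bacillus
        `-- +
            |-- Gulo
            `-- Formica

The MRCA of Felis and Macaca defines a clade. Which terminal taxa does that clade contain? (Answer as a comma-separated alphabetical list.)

Alnus, Avena, Bacillus, Bombus, Camponotus, Candida, Capsella, Cedrus, Cercopithecus, Colobus, Escherichia, Felis, Formica, Gallus, Gulo, Kluyveromyces, Lynx, Macaca, Meleagris, Otocyon, Pan, Papio, Pinus, Sciurus, Staphylococcus, Streptococcus, Tsuga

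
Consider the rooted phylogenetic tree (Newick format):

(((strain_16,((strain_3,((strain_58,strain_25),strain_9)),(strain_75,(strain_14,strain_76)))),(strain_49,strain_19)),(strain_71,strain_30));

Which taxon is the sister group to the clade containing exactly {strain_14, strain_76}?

The clade containing exactly {strain_14, strain_76} attaches to the tree at the node subtending (strain_75,(strain_14,strain_76)).
The other lineage descending from that same node — the sister group — is the single tip strain_75.

strain_75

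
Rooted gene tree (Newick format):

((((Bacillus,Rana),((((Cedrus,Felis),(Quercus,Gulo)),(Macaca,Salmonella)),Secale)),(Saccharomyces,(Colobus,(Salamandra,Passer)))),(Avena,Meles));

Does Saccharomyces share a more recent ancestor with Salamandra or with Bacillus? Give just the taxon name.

Salamandra

The MRCA of Saccharomyces and Salamandra subtends (Saccharomyces,(Colobus,(Salamandra,Passer))) (4 taxa).
The MRCA of Saccharomyces and Bacillus subtends (((Bacillus,Rana),((((Cedrus,Felis),(Quercus,Gulo)),(Macaca,Salmonella)),Secale)),(Saccharomyces,(Colobus,(Salamandra,Passer)))) (13 taxa).
The first is nested inside the second, so Saccharomyces shares a more recent common ancestor with Salamandra.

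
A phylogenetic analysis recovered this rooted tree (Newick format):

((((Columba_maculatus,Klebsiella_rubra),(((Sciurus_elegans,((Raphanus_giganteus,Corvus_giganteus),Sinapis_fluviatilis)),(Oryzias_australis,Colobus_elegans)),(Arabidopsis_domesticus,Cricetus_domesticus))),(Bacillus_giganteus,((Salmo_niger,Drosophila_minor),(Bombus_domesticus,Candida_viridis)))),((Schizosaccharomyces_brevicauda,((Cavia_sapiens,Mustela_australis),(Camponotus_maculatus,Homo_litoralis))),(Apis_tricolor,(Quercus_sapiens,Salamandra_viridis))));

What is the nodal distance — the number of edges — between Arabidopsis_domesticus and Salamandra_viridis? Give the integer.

The MRCA of Arabidopsis_domesticus and Salamandra_viridis is the root of the tree.
From Arabidopsis_domesticus up to that node: 5 branches. From Salamandra_viridis up to the same node: 4 branches. Total: 5 + 4 = 9.

9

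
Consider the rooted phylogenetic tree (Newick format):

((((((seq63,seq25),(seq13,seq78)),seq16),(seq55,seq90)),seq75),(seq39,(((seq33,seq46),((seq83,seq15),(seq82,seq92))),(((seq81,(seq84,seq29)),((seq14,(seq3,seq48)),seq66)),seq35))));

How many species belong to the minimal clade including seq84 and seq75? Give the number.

23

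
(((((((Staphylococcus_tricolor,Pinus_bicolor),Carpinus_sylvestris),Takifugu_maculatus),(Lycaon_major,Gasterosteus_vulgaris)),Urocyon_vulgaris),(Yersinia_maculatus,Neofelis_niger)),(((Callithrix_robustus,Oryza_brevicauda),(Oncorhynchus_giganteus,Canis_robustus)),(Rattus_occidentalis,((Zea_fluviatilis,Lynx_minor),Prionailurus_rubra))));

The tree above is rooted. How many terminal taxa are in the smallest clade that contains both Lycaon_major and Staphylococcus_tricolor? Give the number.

6

The MRCA of Lycaon_major and Staphylococcus_tricolor is the node subtending ((((Staphylococcus_tricolor,Pinus_bicolor),Carpinus_sylvestris),Takifugu_maculatus),(Lycaon_major,Gasterosteus_vulgaris)).
That clade contains 6 terminal taxa: Carpinus_sylvestris, Gasterosteus_vulgaris, Lycaon_major, Pinus_bicolor, Staphylococcus_tricolor, Takifugu_maculatus.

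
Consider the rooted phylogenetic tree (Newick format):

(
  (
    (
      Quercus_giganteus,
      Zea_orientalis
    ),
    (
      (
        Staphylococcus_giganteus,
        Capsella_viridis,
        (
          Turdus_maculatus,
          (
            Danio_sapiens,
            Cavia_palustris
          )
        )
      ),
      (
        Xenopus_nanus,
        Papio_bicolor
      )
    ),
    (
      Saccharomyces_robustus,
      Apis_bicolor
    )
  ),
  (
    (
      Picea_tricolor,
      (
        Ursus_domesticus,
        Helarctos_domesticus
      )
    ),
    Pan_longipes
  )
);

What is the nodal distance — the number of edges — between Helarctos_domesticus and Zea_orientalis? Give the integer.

7

The MRCA of Helarctos_domesticus and Zea_orientalis is the root of the tree.
From Helarctos_domesticus up to that node: 4 branches. From Zea_orientalis up to the same node: 3 branches. Total: 4 + 3 = 7.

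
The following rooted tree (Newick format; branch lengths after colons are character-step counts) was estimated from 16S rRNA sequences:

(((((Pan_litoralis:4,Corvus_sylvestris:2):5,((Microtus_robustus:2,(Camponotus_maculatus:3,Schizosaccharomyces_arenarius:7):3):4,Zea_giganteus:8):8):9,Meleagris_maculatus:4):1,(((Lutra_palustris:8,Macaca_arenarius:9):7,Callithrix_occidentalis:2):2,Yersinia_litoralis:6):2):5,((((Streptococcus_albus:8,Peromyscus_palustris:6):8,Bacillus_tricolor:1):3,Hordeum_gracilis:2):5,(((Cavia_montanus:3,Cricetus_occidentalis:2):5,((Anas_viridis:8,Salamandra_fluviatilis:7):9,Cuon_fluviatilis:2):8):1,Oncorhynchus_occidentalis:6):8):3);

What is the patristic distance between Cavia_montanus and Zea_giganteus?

51

The path runs Cavia_montanus → … → MRCA → … → Zea_giganteus; the MRCA is the root of the tree.
Branch lengths along that path: 3 + 5 + 1 + 8 + 3 + 5 + 1 + 9 + 8 + 8 = 51.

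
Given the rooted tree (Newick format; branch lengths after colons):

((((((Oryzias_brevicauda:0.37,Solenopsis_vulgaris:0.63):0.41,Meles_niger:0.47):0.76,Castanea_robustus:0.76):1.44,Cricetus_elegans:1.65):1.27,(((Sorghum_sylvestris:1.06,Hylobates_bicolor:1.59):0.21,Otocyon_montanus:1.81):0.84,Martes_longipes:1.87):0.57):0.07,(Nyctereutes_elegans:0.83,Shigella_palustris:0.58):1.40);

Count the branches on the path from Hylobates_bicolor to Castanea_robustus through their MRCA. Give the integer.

The MRCA of Hylobates_bicolor and Castanea_robustus is the node subtending (((((Oryzias_brevicauda,Solenopsis_vulgaris),Meles_niger),Castanea_robustus),Cricetus_elegans),(((Sorghum_sylvestris,Hylobates_bicolor),Otocyon_montanus),Martes_longipes)).
From Hylobates_bicolor up to that node: 4 branches. From Castanea_robustus up to the same node: 3 branches. Total: 4 + 3 = 7.

7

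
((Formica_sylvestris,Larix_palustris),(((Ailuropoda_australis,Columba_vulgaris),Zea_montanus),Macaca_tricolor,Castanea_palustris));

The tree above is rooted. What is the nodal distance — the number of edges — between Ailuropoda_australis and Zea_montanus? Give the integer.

3

The MRCA of Ailuropoda_australis and Zea_montanus is the node subtending ((Ailuropoda_australis,Columba_vulgaris),Zea_montanus).
From Ailuropoda_australis up to that node: 2 branches. From Zea_montanus up to the same node: 1 branch. Total: 2 + 1 = 3.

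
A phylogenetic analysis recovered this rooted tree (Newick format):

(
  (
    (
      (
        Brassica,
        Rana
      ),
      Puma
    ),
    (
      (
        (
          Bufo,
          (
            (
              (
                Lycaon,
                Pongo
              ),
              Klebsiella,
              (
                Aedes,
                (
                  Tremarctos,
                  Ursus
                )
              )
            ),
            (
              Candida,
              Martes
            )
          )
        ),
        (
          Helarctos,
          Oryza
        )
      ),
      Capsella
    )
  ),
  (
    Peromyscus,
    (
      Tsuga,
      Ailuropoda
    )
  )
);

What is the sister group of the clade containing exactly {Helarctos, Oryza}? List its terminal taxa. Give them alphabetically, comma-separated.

Aedes, Bufo, Candida, Klebsiella, Lycaon, Martes, Pongo, Tremarctos, Ursus

The clade containing exactly {Helarctos, Oryza} attaches to the tree at the node subtending ((Bufo,(((Lycaon,Pongo),Klebsiella,(Aedes,(Tremarctos,Ursus))),(Candida,Martes))),(Helarctos,Oryza)).
The other lineage descending from that same node — the sister group — is (Bufo,(((Lycaon,Pongo),Klebsiella,(Aedes,(Tremarctos,Ursus))),(Candida,Martes))); its 9 tips in alphabetical order are the answer.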